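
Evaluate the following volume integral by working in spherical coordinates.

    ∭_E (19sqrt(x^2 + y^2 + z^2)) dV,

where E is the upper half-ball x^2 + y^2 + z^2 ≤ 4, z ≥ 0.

In spherical coordinates, x = ρ sin(φ) cos(θ), y = ρ sin(φ) sin(θ), z = ρ cos(φ), and dV = ρ^2 sin(φ) dρ dφ dθ.

The integrand becomes 19ρ, so

    ∭_E (19sqrt(x^2 + y^2 + z^2)) dV = ∫_{0}^{2π} ∫_{0}^{π/2} ∫_{0}^{2} (19ρ) · ρ^2 sin(φ) dρ dφ dθ.

Inner (ρ): 76sin(φ).
Middle (φ): 76.
Outer (θ): 152π.

Therefore the triple integral equals 152π.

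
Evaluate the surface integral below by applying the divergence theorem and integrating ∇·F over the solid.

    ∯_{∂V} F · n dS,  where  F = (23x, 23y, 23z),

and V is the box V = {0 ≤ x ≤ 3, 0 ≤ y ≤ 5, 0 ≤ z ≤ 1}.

By the divergence theorem,

    ∯_{∂V} F · n dS = ∭_V (∇ · F) dV.

Compute the divergence:
    ∇ · F = ∂F_x/∂x + ∂F_y/∂y + ∂F_z/∂z = 23 + 23 + 23 = 69.

V is a rectangular box, so dV = dx dy dz with 0 ≤ x ≤ 3, 0 ≤ y ≤ 5, 0 ≤ z ≤ 1.

Integrate (69) over V as an iterated integral:

    ∭_V (∇·F) dV = ∫_0^{3} ∫_0^{5} ∫_0^{1} (69) dz dy dx.

Inner (z from 0 to 1): 69.
Middle (y from 0 to 5): 345.
Outer (x from 0 to 3): 1035.

Therefore ∯_{∂V} F · n dS = 1035.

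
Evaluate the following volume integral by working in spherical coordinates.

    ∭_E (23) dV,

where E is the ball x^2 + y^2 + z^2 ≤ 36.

In spherical coordinates, x = ρ sin(φ) cos(θ), y = ρ sin(φ) sin(θ), z = ρ cos(φ), and dV = ρ^2 sin(φ) dρ dφ dθ.

The integrand becomes 23, so

    ∭_E (23) dV = ∫_{0}^{2π} ∫_{0}^{π} ∫_{0}^{6} (23) · ρ^2 sin(φ) dρ dφ dθ.

Inner (ρ): 1656sin(φ).
Middle (φ): 3312.
Outer (θ): 6624π.

Therefore the triple integral equals 6624π.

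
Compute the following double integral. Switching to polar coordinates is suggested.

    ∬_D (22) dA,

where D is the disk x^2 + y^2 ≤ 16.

The region D is 0 ≤ r ≤ 4, 0 ≤ θ ≤ 2π in polar coordinates, where x = r cos(θ), y = r sin(θ), and dA = r dr dθ.

Under the substitution, the integrand becomes 22, so

    ∬_D (22) dA = ∫_{0}^{2π} ∫_{0}^{4} (22) · r dr dθ.

Inner integral (in r): ∫_{0}^{4} (22) · r dr = 176.

Outer integral (in θ): ∫_{0}^{2π} (176) dθ = 352π.

Therefore ∬_D (22) dA = 352π.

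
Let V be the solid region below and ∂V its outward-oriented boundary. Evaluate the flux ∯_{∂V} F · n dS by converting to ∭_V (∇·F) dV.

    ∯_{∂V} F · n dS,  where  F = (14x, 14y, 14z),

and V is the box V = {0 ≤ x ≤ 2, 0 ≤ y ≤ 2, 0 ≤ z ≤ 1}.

By the divergence theorem,

    ∯_{∂V} F · n dS = ∭_V (∇ · F) dV.

Compute the divergence:
    ∇ · F = ∂F_x/∂x + ∂F_y/∂y + ∂F_z/∂z = 14 + 14 + 14 = 42.

V is a rectangular box, so dV = dx dy dz with 0 ≤ x ≤ 2, 0 ≤ y ≤ 2, 0 ≤ z ≤ 1.

Integrate (42) over V as an iterated integral:

    ∭_V (∇·F) dV = ∫_0^{2} ∫_0^{2} ∫_0^{1} (42) dz dy dx.

Inner (z from 0 to 1): 42.
Middle (y from 0 to 2): 84.
Outer (x from 0 to 2): 168.

Therefore ∯_{∂V} F · n dS = 168.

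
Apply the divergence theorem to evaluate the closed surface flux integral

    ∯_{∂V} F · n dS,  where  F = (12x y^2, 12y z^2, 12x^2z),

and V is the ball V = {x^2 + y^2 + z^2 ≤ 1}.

By the divergence theorem,

    ∯_{∂V} F · n dS = ∭_V (∇ · F) dV.

Compute the divergence:
    ∇ · F = ∂F_x/∂x + ∂F_y/∂y + ∂F_z/∂z = 12y^2 + 12z^2 + 12x^2 = 12x^2 + 12y^2 + 12z^2.

In spherical coordinates, x = ρ sin(φ) cos(θ), y = ρ sin(φ) sin(θ), z = ρ cos(φ), dV = ρ^2 sin(φ) dρ dφ dθ, with 0 ≤ ρ ≤ 1, 0 ≤ φ ≤ π, 0 ≤ θ ≤ 2π.

The integrand, after substitution and multiplying by the volume element, becomes (12ρ^2) · ρ^2 sin(φ), so

    ∭_V (∇·F) dV = ∫_0^{2π} ∫_0^{π} ∫_0^{1} (12ρ^2) · ρ^2 sin(φ) dρ dφ dθ.

Inner (ρ from 0 to 1): 12sin(φ)/5.
Middle (φ from 0 to π): 24/5.
Outer (θ from 0 to 2π): 48π/5.

Therefore ∯_{∂V} F · n dS = 48π/5.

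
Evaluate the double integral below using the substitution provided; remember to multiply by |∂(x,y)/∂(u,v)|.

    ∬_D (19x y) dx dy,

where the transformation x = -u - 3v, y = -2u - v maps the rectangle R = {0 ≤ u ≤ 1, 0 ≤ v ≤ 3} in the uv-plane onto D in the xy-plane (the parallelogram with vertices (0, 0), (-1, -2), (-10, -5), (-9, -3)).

Compute the Jacobian determinant of (x, y) with respect to (u, v):

    ∂(x,y)/∂(u,v) = | -1  -3 | = (-1)(-1) - (-3)(-2) = -5.
                   | -2  -1 |

Its absolute value is |J| = 5 (the area scaling factor).

Substituting x = -u - 3v, y = -2u - v into the integrand,

    19x y → 38u^2 + 133u v + 57v^2,

so the integral becomes

    ∬_R (38u^2 + 133u v + 57v^2) · |J| du dv = ∫_0^1 ∫_0^3 (190u^2 + 665u v + 285v^2) dv du.

Inner (v): 570u^2 + 5985u/2 + 2565.
Outer (u): 17005/4.

Therefore ∬_D (19x y) dx dy = 17005/4.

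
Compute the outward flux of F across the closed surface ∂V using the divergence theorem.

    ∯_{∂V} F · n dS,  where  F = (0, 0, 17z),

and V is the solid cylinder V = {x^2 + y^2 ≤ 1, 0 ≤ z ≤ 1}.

By the divergence theorem,

    ∯_{∂V} F · n dS = ∭_V (∇ · F) dV.

Compute the divergence:
    ∇ · F = ∂F_x/∂x + ∂F_y/∂y + ∂F_z/∂z = 0 + 0 + 17 = 17.

In cylindrical coordinates, x = r cos(θ), y = r sin(θ), z = z, dV = r dr dθ dz, with 0 ≤ r ≤ 1, 0 ≤ θ ≤ 2π, 0 ≤ z ≤ 1.

The integrand, after substitution and multiplying by the volume element, becomes (17) · r, so

    ∭_V (∇·F) dV = ∫_0^{2π} ∫_0^{1} ∫_0^{1} (17) · r dz dr dθ.

Inner (z from 0 to 1): 17r.
Middle (r from 0 to 1): 17/2.
Outer (θ from 0 to 2π): 17π.

Therefore ∯_{∂V} F · n dS = 17π.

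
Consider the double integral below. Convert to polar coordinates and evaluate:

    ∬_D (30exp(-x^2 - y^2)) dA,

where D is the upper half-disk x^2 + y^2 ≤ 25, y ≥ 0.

The region D is 0 ≤ r ≤ 5, 0 ≤ θ ≤ π in polar coordinates, where x = r cos(θ), y = r sin(θ), and dA = r dr dθ.

Under the substitution, the integrand becomes 30exp(-r^2), so

    ∬_D (30exp(-x^2 - y^2)) dA = ∫_{0}^{π} ∫_{0}^{5} (30exp(-r^2)) · r dr dθ.

Inner integral (in r): ∫_{0}^{5} (30exp(-r^2)) · r dr = 15 - 15exp(-25).

Outer integral (in θ): ∫_{0}^{π} (15 - 15exp(-25)) dθ = -15π exp(-25) + 15π.

Therefore ∬_D (30exp(-x^2 - y^2)) dA = -15π exp(-25) + 15π.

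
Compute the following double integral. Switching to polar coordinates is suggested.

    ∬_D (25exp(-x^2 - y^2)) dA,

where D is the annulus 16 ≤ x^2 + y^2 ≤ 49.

The region D is 4 ≤ r ≤ 7, 0 ≤ θ ≤ 2π in polar coordinates, where x = r cos(θ), y = r sin(θ), and dA = r dr dθ.

Under the substitution, the integrand becomes 25exp(-r^2), so

    ∬_D (25exp(-x^2 - y^2)) dA = ∫_{0}^{2π} ∫_{4}^{7} (25exp(-r^2)) · r dr dθ.

Inner integral (in r): ∫_{4}^{7} (25exp(-r^2)) · r dr = -(25 - 25exp(33))exp(-49)/2.

Outer integral (in θ): ∫_{0}^{2π} (-(25 - 25exp(33))exp(-49)/2) dθ = -25π (1 - exp(33))exp(-49).

Therefore ∬_D (25exp(-x^2 - y^2)) dA = -25π (1 - exp(33))exp(-49).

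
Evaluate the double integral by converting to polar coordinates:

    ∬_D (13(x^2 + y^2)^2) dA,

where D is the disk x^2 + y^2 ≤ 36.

The region D is 0 ≤ r ≤ 6, 0 ≤ θ ≤ 2π in polar coordinates, where x = r cos(θ), y = r sin(θ), and dA = r dr dθ.

Under the substitution, the integrand becomes 13r^4, so

    ∬_D (13(x^2 + y^2)^2) dA = ∫_{0}^{2π} ∫_{0}^{6} (13r^4) · r dr dθ.

Inner integral (in r): ∫_{0}^{6} (13r^4) · r dr = 101088.

Outer integral (in θ): ∫_{0}^{2π} (101088) dθ = 202176π.

Therefore ∬_D (13(x^2 + y^2)^2) dA = 202176π.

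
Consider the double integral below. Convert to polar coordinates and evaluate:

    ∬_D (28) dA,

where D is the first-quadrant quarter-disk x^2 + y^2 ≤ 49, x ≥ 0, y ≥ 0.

The region D is 0 ≤ r ≤ 7, 0 ≤ θ ≤ π/2 in polar coordinates, where x = r cos(θ), y = r sin(θ), and dA = r dr dθ.

Under the substitution, the integrand becomes 28, so

    ∬_D (28) dA = ∫_{0}^{π/2} ∫_{0}^{7} (28) · r dr dθ.

Inner integral (in r): ∫_{0}^{7} (28) · r dr = 686.

Outer integral (in θ): ∫_{0}^{π/2} (686) dθ = 343π.

Therefore ∬_D (28) dA = 343π.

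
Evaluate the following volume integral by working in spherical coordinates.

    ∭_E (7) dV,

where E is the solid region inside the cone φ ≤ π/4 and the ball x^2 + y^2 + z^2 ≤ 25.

In spherical coordinates, x = ρ sin(φ) cos(θ), y = ρ sin(φ) sin(θ), z = ρ cos(φ), and dV = ρ^2 sin(φ) dρ dφ dθ.

The integrand becomes 7, so

    ∭_E (7) dV = ∫_{0}^{2π} ∫_{0}^{π/4} ∫_{0}^{5} (7) · ρ^2 sin(φ) dρ dφ dθ.

Inner (ρ): 875sin(φ)/3.
Middle (φ): 875/3 - 875sqrt(2)/6.
Outer (θ): 875π (2 - sqrt(2))/3.

Therefore the triple integral equals 875π (2 - sqrt(2))/3.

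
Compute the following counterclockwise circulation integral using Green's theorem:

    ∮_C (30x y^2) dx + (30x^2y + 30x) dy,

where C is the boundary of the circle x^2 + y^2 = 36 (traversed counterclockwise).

Green's theorem converts the closed line integral into a double integral over the enclosed region D:

    ∮_C P dx + Q dy = ∬_D (∂Q/∂x - ∂P/∂y) dA.

Here P = 30x y^2, Q = 30x^2y + 30x, so

    ∂Q/∂x = 60x y + 30,    ∂P/∂y = 60x y,
    ∂Q/∂x - ∂P/∂y = 30.

D is the region x^2 + y^2 ≤ 36. Evaluating the double integral:

In polar coordinates (x = r cos θ, y = r sin θ, dA = r dr dθ) the integrand becomes 30, so

    ∬_D (30) dA = ∫_0^{2π} ∫_0^{6} (30) · r dr dθ.

Inner (r from 0 to 6): 540.
Outer (θ from 0 to 2π): 1080π.

Therefore ∮_C P dx + Q dy = 1080π.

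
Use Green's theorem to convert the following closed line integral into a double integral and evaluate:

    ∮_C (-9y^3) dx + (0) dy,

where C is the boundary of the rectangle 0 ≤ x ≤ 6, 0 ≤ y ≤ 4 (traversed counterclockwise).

Green's theorem converts the closed line integral into a double integral over the enclosed region D:

    ∮_C P dx + Q dy = ∬_D (∂Q/∂x - ∂P/∂y) dA.

Here P = -9y^3, Q = 0, so

    ∂Q/∂x = 0,    ∂P/∂y = -27y^2,
    ∂Q/∂x - ∂P/∂y = 27y^2.

D is the region 0 ≤ x ≤ 6, 0 ≤ y ≤ 4. Evaluating the double integral:

    ∬_D (27y^2) dA = ∫_0^{6} ∫_0^{4} (27y^2) dy dx.

Inner (y from 0 to 4): 576.
Outer (x from 0 to 6): 3456.

Therefore ∮_C P dx + Q dy = 3456.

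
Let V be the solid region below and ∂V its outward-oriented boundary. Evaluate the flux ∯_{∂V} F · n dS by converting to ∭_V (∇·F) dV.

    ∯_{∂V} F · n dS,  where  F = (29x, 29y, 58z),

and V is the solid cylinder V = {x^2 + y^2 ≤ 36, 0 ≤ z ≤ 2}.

By the divergence theorem,

    ∯_{∂V} F · n dS = ∭_V (∇ · F) dV.

Compute the divergence:
    ∇ · F = ∂F_x/∂x + ∂F_y/∂y + ∂F_z/∂z = 29 + 29 + 58 = 116.

In cylindrical coordinates, x = r cos(θ), y = r sin(θ), z = z, dV = r dr dθ dz, with 0 ≤ r ≤ 6, 0 ≤ θ ≤ 2π, 0 ≤ z ≤ 2.

The integrand, after substitution and multiplying by the volume element, becomes (116) · r, so

    ∭_V (∇·F) dV = ∫_0^{2π} ∫_0^{6} ∫_0^{2} (116) · r dz dr dθ.

Inner (z from 0 to 2): 232r.
Middle (r from 0 to 6): 4176.
Outer (θ from 0 to 2π): 8352π.

Therefore ∯_{∂V} F · n dS = 8352π.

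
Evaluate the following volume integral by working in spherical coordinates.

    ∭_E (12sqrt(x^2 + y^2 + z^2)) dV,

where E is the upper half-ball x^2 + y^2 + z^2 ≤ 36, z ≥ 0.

In spherical coordinates, x = ρ sin(φ) cos(θ), y = ρ sin(φ) sin(θ), z = ρ cos(φ), and dV = ρ^2 sin(φ) dρ dφ dθ.

The integrand becomes 12ρ, so

    ∭_E (12sqrt(x^2 + y^2 + z^2)) dV = ∫_{0}^{2π} ∫_{0}^{π/2} ∫_{0}^{6} (12ρ) · ρ^2 sin(φ) dρ dφ dθ.

Inner (ρ): 3888sin(φ).
Middle (φ): 3888.
Outer (θ): 7776π.

Therefore the triple integral equals 7776π.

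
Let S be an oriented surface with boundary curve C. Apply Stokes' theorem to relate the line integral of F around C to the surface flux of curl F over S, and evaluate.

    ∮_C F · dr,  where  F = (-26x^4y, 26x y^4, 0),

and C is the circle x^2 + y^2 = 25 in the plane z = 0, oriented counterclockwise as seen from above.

Let S be the flat disk x^2 + y^2 ≤ 25 in the plane z = 0, with upward unit normal n̂ = ẑ. By Stokes' theorem,

    ∮_C F · dr = ∬_S (∇ × F) · n̂ dS = ∬_D (curl F)_z dA,

where D is the disk x^2 + y^2 ≤ 25.

Compute the curl of F = (-26x^4y, 26x y^4, 0):
    (∇ × F)_x = ∂F_z/∂y - ∂F_y/∂z = 0,
    (∇ × F)_y = ∂F_x/∂z - ∂F_z/∂x = 0,
    (∇ × F)_z = ∂F_y/∂x - ∂F_x/∂y = 26x^4 + 26y^4.

On z = 0, (curl F)_z = 26x^4 + 26y^4.

Convert to polar (x = r cos θ, y = r sin θ, dA = r dr dθ); the integrand becomes 26r^4(sin(θ)^4 + cos(θ)^4), so

    ∬_D (curl F)_z dA = ∫_0^{2π} ∫_0^{5} (26r^4(sin(θ)^4 + cos(θ)^4)) · r dr dθ.

Inner (r from 0 to 5): 203125sin(θ)^4/3 + 203125cos(θ)^4/3.
Outer (θ from 0 to 2π): 203125π/2.

Therefore ∮_C F · dr = 203125π/2.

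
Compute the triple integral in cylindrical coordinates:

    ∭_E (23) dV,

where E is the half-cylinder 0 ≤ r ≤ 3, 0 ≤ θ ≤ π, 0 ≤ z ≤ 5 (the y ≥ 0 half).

In cylindrical coordinates, x = r cos(θ), y = r sin(θ), z = z, and dV = r dr dθ dz.

The integrand becomes 23, so

    ∭_E (23) dV = ∫_{0}^{π} ∫_{0}^{3} ∫_{0}^{5} (23) · r dz dr dθ.

Inner (z): 115r.
Middle (r from 0 to 3): 1035/2.
Outer (θ): 1035π/2.

Therefore the triple integral equals 1035π/2.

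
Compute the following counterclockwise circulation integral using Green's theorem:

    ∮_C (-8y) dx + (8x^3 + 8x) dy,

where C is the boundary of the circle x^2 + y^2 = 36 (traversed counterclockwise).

Green's theorem converts the closed line integral into a double integral over the enclosed region D:

    ∮_C P dx + Q dy = ∬_D (∂Q/∂x - ∂P/∂y) dA.

Here P = -8y, Q = 8x^3 + 8x, so

    ∂Q/∂x = 24x^2 + 8,    ∂P/∂y = -8,
    ∂Q/∂x - ∂P/∂y = 24x^2 + 16.

D is the region x^2 + y^2 ≤ 36. Evaluating the double integral:

In polar coordinates (x = r cos θ, y = r sin θ, dA = r dr dθ) the integrand becomes 24r^2cos(θ)^2 + 16, so

    ∬_D (24x^2 + 16) dA = ∫_0^{2π} ∫_0^{6} (24r^2cos(θ)^2 + 16) · r dr dθ.

Inner (r from 0 to 6): 7776cos(θ)^2 + 288.
Outer (θ from 0 to 2π): 8352π.

Therefore ∮_C P dx + Q dy = 8352π.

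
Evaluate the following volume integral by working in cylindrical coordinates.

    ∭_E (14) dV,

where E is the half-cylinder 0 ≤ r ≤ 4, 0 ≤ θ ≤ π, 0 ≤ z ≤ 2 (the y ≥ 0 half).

In cylindrical coordinates, x = r cos(θ), y = r sin(θ), z = z, and dV = r dr dθ dz.

The integrand becomes 14, so

    ∭_E (14) dV = ∫_{0}^{π} ∫_{0}^{4} ∫_{0}^{2} (14) · r dz dr dθ.

Inner (z): 28r.
Middle (r from 0 to 4): 224.
Outer (θ): 224π.

Therefore the triple integral equals 224π.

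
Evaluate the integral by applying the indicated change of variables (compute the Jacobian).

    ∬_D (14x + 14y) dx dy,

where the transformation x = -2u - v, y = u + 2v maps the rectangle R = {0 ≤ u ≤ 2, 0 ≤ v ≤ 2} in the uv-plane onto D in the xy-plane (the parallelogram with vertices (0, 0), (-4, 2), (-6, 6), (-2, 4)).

Compute the Jacobian determinant of (x, y) with respect to (u, v):

    ∂(x,y)/∂(u,v) = | -2  -1 | = (-2)(2) - (-1)(1) = -3.
                   | 1  2 |

Its absolute value is |J| = 3 (the area scaling factor).

Substituting x = -2u - v, y = u + 2v into the integrand,

    14x + 14y → -14u + 14v,

so the integral becomes

    ∬_R (-14u + 14v) · |J| du dv = ∫_0^2 ∫_0^2 (-42u + 42v) dv du.

Inner (v): 84 - 84u.
Outer (u): 0.

Therefore ∬_D (14x + 14y) dx dy = 0.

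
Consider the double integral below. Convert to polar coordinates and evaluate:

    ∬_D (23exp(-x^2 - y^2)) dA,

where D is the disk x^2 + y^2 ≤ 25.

The region D is 0 ≤ r ≤ 5, 0 ≤ θ ≤ 2π in polar coordinates, where x = r cos(θ), y = r sin(θ), and dA = r dr dθ.

Under the substitution, the integrand becomes 23exp(-r^2), so

    ∬_D (23exp(-x^2 - y^2)) dA = ∫_{0}^{2π} ∫_{0}^{5} (23exp(-r^2)) · r dr dθ.

Inner integral (in r): ∫_{0}^{5} (23exp(-r^2)) · r dr = 23/2 - 23exp(-25)/2.

Outer integral (in θ): ∫_{0}^{2π} (23/2 - 23exp(-25)/2) dθ = -23π exp(-25) + 23π.

Therefore ∬_D (23exp(-x^2 - y^2)) dA = -23π exp(-25) + 23π.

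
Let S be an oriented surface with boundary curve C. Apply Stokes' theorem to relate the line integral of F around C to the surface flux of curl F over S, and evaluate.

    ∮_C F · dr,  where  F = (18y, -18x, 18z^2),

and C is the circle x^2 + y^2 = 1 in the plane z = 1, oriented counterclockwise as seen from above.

Let S be the flat disk x^2 + y^2 ≤ 1 in the plane z = 1, with upward unit normal n̂ = ẑ. By Stokes' theorem,

    ∮_C F · dr = ∬_S (∇ × F) · n̂ dS = ∬_D (curl F)_z dA,

where D is the disk x^2 + y^2 ≤ 1.

Compute the curl of F = (18y, -18x, 18z^2):
    (∇ × F)_x = ∂F_z/∂y - ∂F_y/∂z = 0,
    (∇ × F)_y = ∂F_x/∂z - ∂F_z/∂x = 0,
    (∇ × F)_z = ∂F_y/∂x - ∂F_x/∂y = -36.

On z = 1, (curl F)_z = -36.

Convert to polar (x = r cos θ, y = r sin θ, dA = r dr dθ); the integrand becomes -36, so

    ∬_D (curl F)_z dA = ∫_0^{2π} ∫_0^{1} (-36) · r dr dθ.

Inner (r from 0 to 1): -18.
Outer (θ from 0 to 2π): -36π.

Therefore ∮_C F · dr = -36π.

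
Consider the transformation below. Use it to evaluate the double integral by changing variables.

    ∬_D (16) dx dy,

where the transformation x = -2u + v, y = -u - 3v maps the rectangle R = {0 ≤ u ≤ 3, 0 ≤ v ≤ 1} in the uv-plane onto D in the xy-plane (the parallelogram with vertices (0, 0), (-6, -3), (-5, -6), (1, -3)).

Compute the Jacobian determinant of (x, y) with respect to (u, v):

    ∂(x,y)/∂(u,v) = | -2  1 | = (-2)(-3) - (1)(-1) = 7.
                   | -1  -3 |

Its absolute value is |J| = 7 (the area scaling factor).

Substituting x = -2u + v, y = -u - 3v into the integrand,

    16 → 16,

so the integral becomes

    ∬_R (16) · |J| du dv = ∫_0^3 ∫_0^1 (112) dv du.

Inner (v): 112.
Outer (u): 336.

Therefore ∬_D (16) dx dy = 336.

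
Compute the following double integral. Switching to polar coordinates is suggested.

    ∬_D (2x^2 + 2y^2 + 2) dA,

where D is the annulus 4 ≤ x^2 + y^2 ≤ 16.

The region D is 2 ≤ r ≤ 4, 0 ≤ θ ≤ 2π in polar coordinates, where x = r cos(θ), y = r sin(θ), and dA = r dr dθ.

Under the substitution, the integrand becomes 2r^2 + 2, so

    ∬_D (2x^2 + 2y^2 + 2) dA = ∫_{0}^{2π} ∫_{2}^{4} (2r^2 + 2) · r dr dθ.

Inner integral (in r): ∫_{2}^{4} (2r^2 + 2) · r dr = 132.

Outer integral (in θ): ∫_{0}^{2π} (132) dθ = 264π.

Therefore ∬_D (2x^2 + 2y^2 + 2) dA = 264π.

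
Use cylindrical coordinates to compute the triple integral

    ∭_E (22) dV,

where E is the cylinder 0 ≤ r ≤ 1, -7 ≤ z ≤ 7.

In cylindrical coordinates, x = r cos(θ), y = r sin(θ), z = z, and dV = r dr dθ dz.

The integrand becomes 22, so

    ∭_E (22) dV = ∫_{0}^{2π} ∫_{0}^{1} ∫_{-7}^{7} (22) · r dz dr dθ.

Inner (z): 308r.
Middle (r from 0 to 1): 154.
Outer (θ): 308π.

Therefore the triple integral equals 308π.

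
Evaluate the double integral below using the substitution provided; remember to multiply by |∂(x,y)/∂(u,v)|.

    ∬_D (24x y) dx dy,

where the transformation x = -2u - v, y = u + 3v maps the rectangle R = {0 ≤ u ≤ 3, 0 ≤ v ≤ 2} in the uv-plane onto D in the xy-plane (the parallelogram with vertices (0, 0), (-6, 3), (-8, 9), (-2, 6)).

Compute the Jacobian determinant of (x, y) with respect to (u, v):

    ∂(x,y)/∂(u,v) = | -2  -1 | = (-2)(3) - (-1)(1) = -5.
                   | 1  3 |

Its absolute value is |J| = 5 (the area scaling factor).

Substituting x = -2u - v, y = u + 3v into the integrand,

    24x y → -48u^2 - 168u v - 72v^2,

so the integral becomes

    ∬_R (-48u^2 - 168u v - 72v^2) · |J| du dv = ∫_0^3 ∫_0^2 (-240u^2 - 840u v - 360v^2) dv du.

Inner (v): -480u^2 - 1680u - 960.
Outer (u): -14760.

Therefore ∬_D (24x y) dx dy = -14760.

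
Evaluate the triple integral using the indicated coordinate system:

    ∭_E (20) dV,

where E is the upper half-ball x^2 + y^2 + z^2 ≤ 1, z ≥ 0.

In spherical coordinates, x = ρ sin(φ) cos(θ), y = ρ sin(φ) sin(θ), z = ρ cos(φ), and dV = ρ^2 sin(φ) dρ dφ dθ.

The integrand becomes 20, so

    ∭_E (20) dV = ∫_{0}^{2π} ∫_{0}^{π/2} ∫_{0}^{1} (20) · ρ^2 sin(φ) dρ dφ dθ.

Inner (ρ): 20sin(φ)/3.
Middle (φ): 20/3.
Outer (θ): 40π/3.

Therefore the triple integral equals 40π/3.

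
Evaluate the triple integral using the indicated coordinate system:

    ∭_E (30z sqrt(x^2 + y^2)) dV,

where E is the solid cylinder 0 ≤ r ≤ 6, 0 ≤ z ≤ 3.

In cylindrical coordinates, x = r cos(θ), y = r sin(θ), z = z, and dV = r dr dθ dz.

The integrand becomes 30r z, so

    ∭_E (30z sqrt(x^2 + y^2)) dV = ∫_{0}^{2π} ∫_{0}^{6} ∫_{0}^{3} (30r z) · r dz dr dθ.

Inner (z): 135r^2.
Middle (r from 0 to 6): 9720.
Outer (θ): 19440π.

Therefore the triple integral equals 19440π.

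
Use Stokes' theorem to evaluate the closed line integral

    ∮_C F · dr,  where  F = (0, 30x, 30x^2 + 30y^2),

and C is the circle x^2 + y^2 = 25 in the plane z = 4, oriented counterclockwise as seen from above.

Let S be the flat disk x^2 + y^2 ≤ 25 in the plane z = 4, with upward unit normal n̂ = ẑ. By Stokes' theorem,

    ∮_C F · dr = ∬_S (∇ × F) · n̂ dS = ∬_D (curl F)_z dA,

where D is the disk x^2 + y^2 ≤ 25.

Compute the curl of F = (0, 30x, 30x^2 + 30y^2):
    (∇ × F)_x = ∂F_z/∂y - ∂F_y/∂z = 60y,
    (∇ × F)_y = ∂F_x/∂z - ∂F_z/∂x = -60x,
    (∇ × F)_z = ∂F_y/∂x - ∂F_x/∂y = 30.

On z = 4, (curl F)_z = 30.

Convert to polar (x = r cos θ, y = r sin θ, dA = r dr dθ); the integrand becomes 30, so

    ∬_D (curl F)_z dA = ∫_0^{2π} ∫_0^{5} (30) · r dr dθ.

Inner (r from 0 to 5): 375.
Outer (θ from 0 to 2π): 750π.

Therefore ∮_C F · dr = 750π.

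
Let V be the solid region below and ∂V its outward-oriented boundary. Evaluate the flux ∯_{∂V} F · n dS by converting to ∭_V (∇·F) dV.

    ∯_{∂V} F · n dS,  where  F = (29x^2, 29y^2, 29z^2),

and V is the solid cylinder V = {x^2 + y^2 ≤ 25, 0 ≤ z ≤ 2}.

By the divergence theorem,

    ∯_{∂V} F · n dS = ∭_V (∇ · F) dV.

Compute the divergence:
    ∇ · F = ∂F_x/∂x + ∂F_y/∂y + ∂F_z/∂z = 58x + 58y + 58z.

In cylindrical coordinates, x = r cos(θ), y = r sin(θ), z = z, dV = r dr dθ dz, with 0 ≤ r ≤ 5, 0 ≤ θ ≤ 2π, 0 ≤ z ≤ 2.

The integrand, after substitution and multiplying by the volume element, becomes (58sqrt(2)r sin(θ + π/4) + 58z) · r, so

    ∭_V (∇·F) dV = ∫_0^{2π} ∫_0^{5} ∫_0^{2} (58sqrt(2)r sin(θ + π/4) + 58z) · r dz dr dθ.

Inner (z from 0 to 2): 116r (sqrt(2)r sin(θ + π/4) + 1).
Middle (r from 0 to 5): 14500sqrt(2)sin(θ + π/4)/3 + 1450.
Outer (θ from 0 to 2π): 2900π.

Therefore ∯_{∂V} F · n dS = 2900π.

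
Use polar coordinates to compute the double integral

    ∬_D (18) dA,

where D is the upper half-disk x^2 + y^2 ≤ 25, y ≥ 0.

The region D is 0 ≤ r ≤ 5, 0 ≤ θ ≤ π in polar coordinates, where x = r cos(θ), y = r sin(θ), and dA = r dr dθ.

Under the substitution, the integrand becomes 18, so

    ∬_D (18) dA = ∫_{0}^{π} ∫_{0}^{5} (18) · r dr dθ.

Inner integral (in r): ∫_{0}^{5} (18) · r dr = 225.

Outer integral (in θ): ∫_{0}^{π} (225) dθ = 225π.

Therefore ∬_D (18) dA = 225π.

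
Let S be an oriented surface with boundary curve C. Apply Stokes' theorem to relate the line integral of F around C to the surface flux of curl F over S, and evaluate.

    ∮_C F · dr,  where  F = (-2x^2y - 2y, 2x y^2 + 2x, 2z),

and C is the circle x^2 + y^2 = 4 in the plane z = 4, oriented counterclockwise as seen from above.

Let S be the flat disk x^2 + y^2 ≤ 4 in the plane z = 4, with upward unit normal n̂ = ẑ. By Stokes' theorem,

    ∮_C F · dr = ∬_S (∇ × F) · n̂ dS = ∬_D (curl F)_z dA,

where D is the disk x^2 + y^2 ≤ 4.

Compute the curl of F = (-2x^2y - 2y, 2x y^2 + 2x, 2z):
    (∇ × F)_x = ∂F_z/∂y - ∂F_y/∂z = 0,
    (∇ × F)_y = ∂F_x/∂z - ∂F_z/∂x = 0,
    (∇ × F)_z = ∂F_y/∂x - ∂F_x/∂y = 2x^2 + 2y^2 + 4.

On z = 4, (curl F)_z = 2x^2 + 2y^2 + 4.

Convert to polar (x = r cos θ, y = r sin θ, dA = r dr dθ); the integrand becomes 2r^2 + 4, so

    ∬_D (curl F)_z dA = ∫_0^{2π} ∫_0^{2} (2r^2 + 4) · r dr dθ.

Inner (r from 0 to 2): 16.
Outer (θ from 0 to 2π): 32π.

Therefore ∮_C F · dr = 32π.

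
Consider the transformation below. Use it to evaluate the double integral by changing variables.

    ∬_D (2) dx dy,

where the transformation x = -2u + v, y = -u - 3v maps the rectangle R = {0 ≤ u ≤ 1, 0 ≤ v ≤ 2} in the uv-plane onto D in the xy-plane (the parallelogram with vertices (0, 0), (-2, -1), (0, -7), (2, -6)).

Compute the Jacobian determinant of (x, y) with respect to (u, v):

    ∂(x,y)/∂(u,v) = | -2  1 | = (-2)(-3) - (1)(-1) = 7.
                   | -1  -3 |

Its absolute value is |J| = 7 (the area scaling factor).

Substituting x = -2u + v, y = -u - 3v into the integrand,

    2 → 2,

so the integral becomes

    ∬_R (2) · |J| du dv = ∫_0^1 ∫_0^2 (14) dv du.

Inner (v): 28.
Outer (u): 28.

Therefore ∬_D (2) dx dy = 28.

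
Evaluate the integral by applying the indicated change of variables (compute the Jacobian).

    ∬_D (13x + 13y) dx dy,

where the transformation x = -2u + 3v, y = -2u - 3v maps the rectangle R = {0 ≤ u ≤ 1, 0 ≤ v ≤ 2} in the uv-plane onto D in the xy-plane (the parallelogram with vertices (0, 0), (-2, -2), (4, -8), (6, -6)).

Compute the Jacobian determinant of (x, y) with respect to (u, v):

    ∂(x,y)/∂(u,v) = | -2  3 | = (-2)(-3) - (3)(-2) = 12.
                   | -2  -3 |

Its absolute value is |J| = 12 (the area scaling factor).

Substituting x = -2u + 3v, y = -2u - 3v into the integrand,

    13x + 13y → -52u,

so the integral becomes

    ∬_R (-52u) · |J| du dv = ∫_0^1 ∫_0^2 (-624u) dv du.

Inner (v): -1248u.
Outer (u): -624.

Therefore ∬_D (13x + 13y) dx dy = -624.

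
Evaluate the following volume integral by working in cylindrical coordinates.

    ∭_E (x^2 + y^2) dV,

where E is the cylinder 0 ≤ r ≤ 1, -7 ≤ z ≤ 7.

In cylindrical coordinates, x = r cos(θ), y = r sin(θ), z = z, and dV = r dr dθ dz.

The integrand becomes r^2, so

    ∭_E (x^2 + y^2) dV = ∫_{0}^{2π} ∫_{0}^{1} ∫_{-7}^{7} (r^2) · r dz dr dθ.

Inner (z): 14r^3.
Middle (r from 0 to 1): 7/2.
Outer (θ): 7π.

Therefore the triple integral equals 7π.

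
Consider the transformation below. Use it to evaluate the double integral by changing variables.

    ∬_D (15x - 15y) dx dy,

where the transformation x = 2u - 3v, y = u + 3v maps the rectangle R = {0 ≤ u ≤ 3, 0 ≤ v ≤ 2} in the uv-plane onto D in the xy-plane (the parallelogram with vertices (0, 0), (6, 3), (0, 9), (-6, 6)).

Compute the Jacobian determinant of (x, y) with respect to (u, v):

    ∂(x,y)/∂(u,v) = | 2  -3 | = (2)(3) - (-3)(1) = 9.
                   | 1  3 |

Its absolute value is |J| = 9 (the area scaling factor).

Substituting x = 2u - 3v, y = u + 3v into the integrand,

    15x - 15y → 15u - 90v,

so the integral becomes

    ∬_R (15u - 90v) · |J| du dv = ∫_0^3 ∫_0^2 (135u - 810v) dv du.

Inner (v): 270u - 1620.
Outer (u): -3645.

Therefore ∬_D (15x - 15y) dx dy = -3645.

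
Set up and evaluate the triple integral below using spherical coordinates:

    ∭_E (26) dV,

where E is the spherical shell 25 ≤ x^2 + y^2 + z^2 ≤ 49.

In spherical coordinates, x = ρ sin(φ) cos(θ), y = ρ sin(φ) sin(θ), z = ρ cos(φ), and dV = ρ^2 sin(φ) dρ dφ dθ.

The integrand becomes 26, so

    ∭_E (26) dV = ∫_{0}^{2π} ∫_{0}^{π} ∫_{5}^{7} (26) · ρ^2 sin(φ) dρ dφ dθ.

Inner (ρ): 5668sin(φ)/3.
Middle (φ): 11336/3.
Outer (θ): 22672π/3.

Therefore the triple integral equals 22672π/3.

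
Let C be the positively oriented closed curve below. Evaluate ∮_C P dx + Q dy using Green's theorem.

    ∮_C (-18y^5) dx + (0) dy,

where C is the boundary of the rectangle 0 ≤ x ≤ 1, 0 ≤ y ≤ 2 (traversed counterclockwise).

Green's theorem converts the closed line integral into a double integral over the enclosed region D:

    ∮_C P dx + Q dy = ∬_D (∂Q/∂x - ∂P/∂y) dA.

Here P = -18y^5, Q = 0, so

    ∂Q/∂x = 0,    ∂P/∂y = -90y^4,
    ∂Q/∂x - ∂P/∂y = 90y^4.

D is the region 0 ≤ x ≤ 1, 0 ≤ y ≤ 2. Evaluating the double integral:

    ∬_D (90y^4) dA = ∫_0^{1} ∫_0^{2} (90y^4) dy dx.

Inner (y from 0 to 2): 576.
Outer (x from 0 to 1): 576.

Therefore ∮_C P dx + Q dy = 576.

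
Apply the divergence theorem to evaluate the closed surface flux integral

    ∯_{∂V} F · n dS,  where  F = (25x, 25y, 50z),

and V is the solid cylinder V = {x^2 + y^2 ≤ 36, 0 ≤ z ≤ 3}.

By the divergence theorem,

    ∯_{∂V} F · n dS = ∭_V (∇ · F) dV.

Compute the divergence:
    ∇ · F = ∂F_x/∂x + ∂F_y/∂y + ∂F_z/∂z = 25 + 25 + 50 = 100.

In cylindrical coordinates, x = r cos(θ), y = r sin(θ), z = z, dV = r dr dθ dz, with 0 ≤ r ≤ 6, 0 ≤ θ ≤ 2π, 0 ≤ z ≤ 3.

The integrand, after substitution and multiplying by the volume element, becomes (100) · r, so

    ∭_V (∇·F) dV = ∫_0^{2π} ∫_0^{6} ∫_0^{3} (100) · r dz dr dθ.

Inner (z from 0 to 3): 300r.
Middle (r from 0 to 6): 5400.
Outer (θ from 0 to 2π): 10800π.

Therefore ∯_{∂V} F · n dS = 10800π.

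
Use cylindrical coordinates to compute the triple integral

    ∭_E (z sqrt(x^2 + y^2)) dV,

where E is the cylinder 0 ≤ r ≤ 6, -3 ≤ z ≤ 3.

In cylindrical coordinates, x = r cos(θ), y = r sin(θ), z = z, and dV = r dr dθ dz.

The integrand becomes r z, so

    ∭_E (z sqrt(x^2 + y^2)) dV = ∫_{0}^{2π} ∫_{0}^{6} ∫_{-3}^{3} (r z) · r dz dr dθ.

Inner (z): 0.
Middle (r from 0 to 6): 0.
Outer (θ): 0.

Therefore the triple integral equals 0.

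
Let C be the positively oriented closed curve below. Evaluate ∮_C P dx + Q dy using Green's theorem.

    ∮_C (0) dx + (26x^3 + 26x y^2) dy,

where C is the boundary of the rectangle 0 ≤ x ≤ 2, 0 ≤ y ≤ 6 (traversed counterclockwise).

Green's theorem converts the closed line integral into a double integral over the enclosed region D:

    ∮_C P dx + Q dy = ∬_D (∂Q/∂x - ∂P/∂y) dA.

Here P = 0, Q = 26x^3 + 26x y^2, so

    ∂Q/∂x = 78x^2 + 26y^2,    ∂P/∂y = 0,
    ∂Q/∂x - ∂P/∂y = 78x^2 + 26y^2.

D is the region 0 ≤ x ≤ 2, 0 ≤ y ≤ 6. Evaluating the double integral:

    ∬_D (78x^2 + 26y^2) dA = ∫_0^{2} ∫_0^{6} (78x^2 + 26y^2) dy dx.

Inner (y from 0 to 6): 468x^2 + 1872.
Outer (x from 0 to 2): 4992.

Therefore ∮_C P dx + Q dy = 4992.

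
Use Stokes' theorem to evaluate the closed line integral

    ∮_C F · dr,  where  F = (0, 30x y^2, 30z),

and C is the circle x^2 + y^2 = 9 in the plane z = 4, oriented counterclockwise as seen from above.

Let S be the flat disk x^2 + y^2 ≤ 9 in the plane z = 4, with upward unit normal n̂ = ẑ. By Stokes' theorem,

    ∮_C F · dr = ∬_S (∇ × F) · n̂ dS = ∬_D (curl F)_z dA,

where D is the disk x^2 + y^2 ≤ 9.

Compute the curl of F = (0, 30x y^2, 30z):
    (∇ × F)_x = ∂F_z/∂y - ∂F_y/∂z = 0,
    (∇ × F)_y = ∂F_x/∂z - ∂F_z/∂x = 0,
    (∇ × F)_z = ∂F_y/∂x - ∂F_x/∂y = 30y^2.

On z = 4, (curl F)_z = 30y^2.

Convert to polar (x = r cos θ, y = r sin θ, dA = r dr dθ); the integrand becomes 30r^2sin(θ)^2, so

    ∬_D (curl F)_z dA = ∫_0^{2π} ∫_0^{3} (30r^2sin(θ)^2) · r dr dθ.

Inner (r from 0 to 3): 1215sin(θ)^2/2.
Outer (θ from 0 to 2π): 1215π/2.

Therefore ∮_C F · dr = 1215π/2.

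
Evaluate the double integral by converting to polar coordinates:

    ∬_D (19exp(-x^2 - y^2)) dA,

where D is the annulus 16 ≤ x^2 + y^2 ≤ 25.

The region D is 4 ≤ r ≤ 5, 0 ≤ θ ≤ 2π in polar coordinates, where x = r cos(θ), y = r sin(θ), and dA = r dr dθ.

Under the substitution, the integrand becomes 19exp(-r^2), so

    ∬_D (19exp(-x^2 - y^2)) dA = ∫_{0}^{2π} ∫_{4}^{5} (19exp(-r^2)) · r dr dθ.

Inner integral (in r): ∫_{4}^{5} (19exp(-r^2)) · r dr = -(19 - 19exp(9))exp(-25)/2.

Outer integral (in θ): ∫_{0}^{2π} (-(19 - 19exp(9))exp(-25)/2) dθ = -19π (1 - exp(9))exp(-25).

Therefore ∬_D (19exp(-x^2 - y^2)) dA = -19π (1 - exp(9))exp(-25).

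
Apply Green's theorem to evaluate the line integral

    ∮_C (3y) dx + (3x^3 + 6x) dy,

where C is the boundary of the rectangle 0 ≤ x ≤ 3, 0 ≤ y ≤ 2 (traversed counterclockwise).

Green's theorem converts the closed line integral into a double integral over the enclosed region D:

    ∮_C P dx + Q dy = ∬_D (∂Q/∂x - ∂P/∂y) dA.

Here P = 3y, Q = 3x^3 + 6x, so

    ∂Q/∂x = 9x^2 + 6,    ∂P/∂y = 3,
    ∂Q/∂x - ∂P/∂y = 9x^2 + 3.

D is the region 0 ≤ x ≤ 3, 0 ≤ y ≤ 2. Evaluating the double integral:

    ∬_D (9x^2 + 3) dA = ∫_0^{3} ∫_0^{2} (9x^2 + 3) dy dx.

Inner (y from 0 to 2): 18x^2 + 6.
Outer (x from 0 to 3): 180.

Therefore ∮_C P dx + Q dy = 180.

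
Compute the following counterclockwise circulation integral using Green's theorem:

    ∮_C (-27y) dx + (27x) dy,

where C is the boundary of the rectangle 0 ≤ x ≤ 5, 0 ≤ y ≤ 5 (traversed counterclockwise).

Green's theorem converts the closed line integral into a double integral over the enclosed region D:

    ∮_C P dx + Q dy = ∬_D (∂Q/∂x - ∂P/∂y) dA.

Here P = -27y, Q = 27x, so

    ∂Q/∂x = 27,    ∂P/∂y = -27,
    ∂Q/∂x - ∂P/∂y = 54.

D is the region 0 ≤ x ≤ 5, 0 ≤ y ≤ 5. Evaluating the double integral:

    ∬_D (54) dA = ∫_0^{5} ∫_0^{5} (54) dy dx.

Inner (y from 0 to 5): 270.
Outer (x from 0 to 5): 1350.

Therefore ∮_C P dx + Q dy = 1350.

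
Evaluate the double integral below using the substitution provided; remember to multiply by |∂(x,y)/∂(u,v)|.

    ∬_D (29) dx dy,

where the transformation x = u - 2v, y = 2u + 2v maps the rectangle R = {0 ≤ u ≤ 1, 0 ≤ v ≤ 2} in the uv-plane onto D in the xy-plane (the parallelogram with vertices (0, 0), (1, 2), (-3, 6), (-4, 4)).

Compute the Jacobian determinant of (x, y) with respect to (u, v):

    ∂(x,y)/∂(u,v) = | 1  -2 | = (1)(2) - (-2)(2) = 6.
                   | 2  2 |

Its absolute value is |J| = 6 (the area scaling factor).

Substituting x = u - 2v, y = 2u + 2v into the integrand,

    29 → 29,

so the integral becomes

    ∬_R (29) · |J| du dv = ∫_0^1 ∫_0^2 (174) dv du.

Inner (v): 348.
Outer (u): 348.

Therefore ∬_D (29) dx dy = 348.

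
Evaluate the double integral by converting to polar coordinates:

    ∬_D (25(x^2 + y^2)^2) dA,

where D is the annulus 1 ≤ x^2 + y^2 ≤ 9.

The region D is 1 ≤ r ≤ 3, 0 ≤ θ ≤ 2π in polar coordinates, where x = r cos(θ), y = r sin(θ), and dA = r dr dθ.

Under the substitution, the integrand becomes 25r^4, so

    ∬_D (25(x^2 + y^2)^2) dA = ∫_{0}^{2π} ∫_{1}^{3} (25r^4) · r dr dθ.

Inner integral (in r): ∫_{1}^{3} (25r^4) · r dr = 9100/3.

Outer integral (in θ): ∫_{0}^{2π} (9100/3) dθ = 18200π/3.

Therefore ∬_D (25(x^2 + y^2)^2) dA = 18200π/3.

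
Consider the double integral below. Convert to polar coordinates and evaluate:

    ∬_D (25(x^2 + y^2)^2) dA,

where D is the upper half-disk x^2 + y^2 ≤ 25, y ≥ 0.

The region D is 0 ≤ r ≤ 5, 0 ≤ θ ≤ π in polar coordinates, where x = r cos(θ), y = r sin(θ), and dA = r dr dθ.

Under the substitution, the integrand becomes 25r^4, so

    ∬_D (25(x^2 + y^2)^2) dA = ∫_{0}^{π} ∫_{0}^{5} (25r^4) · r dr dθ.

Inner integral (in r): ∫_{0}^{5} (25r^4) · r dr = 390625/6.

Outer integral (in θ): ∫_{0}^{π} (390625/6) dθ = 390625π/6.

Therefore ∬_D (25(x^2 + y^2)^2) dA = 390625π/6.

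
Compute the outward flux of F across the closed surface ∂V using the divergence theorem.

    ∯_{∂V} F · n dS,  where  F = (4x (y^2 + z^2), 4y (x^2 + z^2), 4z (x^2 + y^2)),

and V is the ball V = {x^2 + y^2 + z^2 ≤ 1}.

By the divergence theorem,

    ∯_{∂V} F · n dS = ∭_V (∇ · F) dV.

Compute the divergence:
    ∇ · F = ∂F_x/∂x + ∂F_y/∂y + ∂F_z/∂z = 4y^2 + 4z^2 + 4x^2 + 4z^2 + 4x^2 + 4y^2 = 8x^2 + 8y^2 + 8z^2.

In spherical coordinates, x = ρ sin(φ) cos(θ), y = ρ sin(φ) sin(θ), z = ρ cos(φ), dV = ρ^2 sin(φ) dρ dφ dθ, with 0 ≤ ρ ≤ 1, 0 ≤ φ ≤ π, 0 ≤ θ ≤ 2π.

The integrand, after substitution and multiplying by the volume element, becomes (8ρ^2) · ρ^2 sin(φ), so

    ∭_V (∇·F) dV = ∫_0^{2π} ∫_0^{π} ∫_0^{1} (8ρ^2) · ρ^2 sin(φ) dρ dφ dθ.

Inner (ρ from 0 to 1): 8sin(φ)/5.
Middle (φ from 0 to π): 16/5.
Outer (θ from 0 to 2π): 32π/5.

Therefore ∯_{∂V} F · n dS = 32π/5.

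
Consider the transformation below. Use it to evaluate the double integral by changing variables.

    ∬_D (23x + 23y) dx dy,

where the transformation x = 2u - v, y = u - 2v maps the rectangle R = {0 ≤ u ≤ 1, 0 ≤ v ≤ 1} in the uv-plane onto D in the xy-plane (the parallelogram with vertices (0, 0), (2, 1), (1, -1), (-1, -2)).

Compute the Jacobian determinant of (x, y) with respect to (u, v):

    ∂(x,y)/∂(u,v) = | 2  -1 | = (2)(-2) - (-1)(1) = -3.
                   | 1  -2 |

Its absolute value is |J| = 3 (the area scaling factor).

Substituting x = 2u - v, y = u - 2v into the integrand,

    23x + 23y → 69u - 69v,

so the integral becomes

    ∬_R (69u - 69v) · |J| du dv = ∫_0^1 ∫_0^1 (207u - 207v) dv du.

Inner (v): 207u - 207/2.
Outer (u): 0.

Therefore ∬_D (23x + 23y) dx dy = 0.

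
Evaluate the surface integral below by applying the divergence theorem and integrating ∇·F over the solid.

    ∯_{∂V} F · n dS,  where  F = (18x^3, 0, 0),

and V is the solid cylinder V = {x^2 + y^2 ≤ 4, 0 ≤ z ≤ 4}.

By the divergence theorem,

    ∯_{∂V} F · n dS = ∭_V (∇ · F) dV.

Compute the divergence:
    ∇ · F = ∂F_x/∂x + ∂F_y/∂y + ∂F_z/∂z = 54x^2 + 0 + 0 = 54x^2.

In cylindrical coordinates, x = r cos(θ), y = r sin(θ), z = z, dV = r dr dθ dz, with 0 ≤ r ≤ 2, 0 ≤ θ ≤ 2π, 0 ≤ z ≤ 4.

The integrand, after substitution and multiplying by the volume element, becomes (54r^2cos(θ)^2) · r, so

    ∭_V (∇·F) dV = ∫_0^{2π} ∫_0^{2} ∫_0^{4} (54r^2cos(θ)^2) · r dz dr dθ.

Inner (z from 0 to 4): 216r^3cos(θ)^2.
Middle (r from 0 to 2): 864cos(θ)^2.
Outer (θ from 0 to 2π): 864π.

Therefore ∯_{∂V} F · n dS = 864π.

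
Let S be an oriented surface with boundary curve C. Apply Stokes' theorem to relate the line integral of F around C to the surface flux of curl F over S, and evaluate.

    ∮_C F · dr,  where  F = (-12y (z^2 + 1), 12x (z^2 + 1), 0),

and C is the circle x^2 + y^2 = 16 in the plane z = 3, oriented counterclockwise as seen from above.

Let S be the flat disk x^2 + y^2 ≤ 16 in the plane z = 3, with upward unit normal n̂ = ẑ. By Stokes' theorem,

    ∮_C F · dr = ∬_S (∇ × F) · n̂ dS = ∬_D (curl F)_z dA,

where D is the disk x^2 + y^2 ≤ 16.

Compute the curl of F = (-12y (z^2 + 1), 12x (z^2 + 1), 0):
    (∇ × F)_x = ∂F_z/∂y - ∂F_y/∂z = -24x z,
    (∇ × F)_y = ∂F_x/∂z - ∂F_z/∂x = -24y z,
    (∇ × F)_z = ∂F_y/∂x - ∂F_x/∂y = 24z^2 + 24.

On z = 3, (curl F)_z = 240.

Convert to polar (x = r cos θ, y = r sin θ, dA = r dr dθ); the integrand becomes 240, so

    ∬_D (curl F)_z dA = ∫_0^{2π} ∫_0^{4} (240) · r dr dθ.

Inner (r from 0 to 4): 1920.
Outer (θ from 0 to 2π): 3840π.

Therefore ∮_C F · dr = 3840π.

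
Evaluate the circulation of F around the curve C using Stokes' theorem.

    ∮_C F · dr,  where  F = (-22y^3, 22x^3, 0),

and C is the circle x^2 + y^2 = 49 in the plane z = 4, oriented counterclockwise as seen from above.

Let S be the flat disk x^2 + y^2 ≤ 49 in the plane z = 4, with upward unit normal n̂ = ẑ. By Stokes' theorem,

    ∮_C F · dr = ∬_S (∇ × F) · n̂ dS = ∬_D (curl F)_z dA,

where D is the disk x^2 + y^2 ≤ 49.

Compute the curl of F = (-22y^3, 22x^3, 0):
    (∇ × F)_x = ∂F_z/∂y - ∂F_y/∂z = 0,
    (∇ × F)_y = ∂F_x/∂z - ∂F_z/∂x = 0,
    (∇ × F)_z = ∂F_y/∂x - ∂F_x/∂y = 66x^2 + 66y^2.

On z = 4, (curl F)_z = 66x^2 + 66y^2.

Convert to polar (x = r cos θ, y = r sin θ, dA = r dr dθ); the integrand becomes 66r^2, so

    ∬_D (curl F)_z dA = ∫_0^{2π} ∫_0^{7} (66r^2) · r dr dθ.

Inner (r from 0 to 7): 79233/2.
Outer (θ from 0 to 2π): 79233π.

Therefore ∮_C F · dr = 79233π.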